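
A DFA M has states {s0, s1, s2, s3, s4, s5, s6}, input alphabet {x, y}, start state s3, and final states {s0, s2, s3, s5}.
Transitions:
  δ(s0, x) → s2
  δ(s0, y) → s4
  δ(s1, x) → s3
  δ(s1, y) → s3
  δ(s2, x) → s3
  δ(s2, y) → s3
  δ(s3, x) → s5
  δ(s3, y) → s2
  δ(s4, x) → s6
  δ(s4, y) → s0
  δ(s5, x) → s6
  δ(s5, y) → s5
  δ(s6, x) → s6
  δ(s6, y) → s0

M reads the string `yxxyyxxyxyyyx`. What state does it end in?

s5

s3 --y--> s2
s2 --x--> s3
s3 --x--> s5
s5 --y--> s5
s5 --y--> s5
s5 --x--> s6
s6 --x--> s6
s6 --y--> s0
s0 --x--> s2
s2 --y--> s3
s3 --y--> s2
s2 --y--> s3
s3 --x--> s5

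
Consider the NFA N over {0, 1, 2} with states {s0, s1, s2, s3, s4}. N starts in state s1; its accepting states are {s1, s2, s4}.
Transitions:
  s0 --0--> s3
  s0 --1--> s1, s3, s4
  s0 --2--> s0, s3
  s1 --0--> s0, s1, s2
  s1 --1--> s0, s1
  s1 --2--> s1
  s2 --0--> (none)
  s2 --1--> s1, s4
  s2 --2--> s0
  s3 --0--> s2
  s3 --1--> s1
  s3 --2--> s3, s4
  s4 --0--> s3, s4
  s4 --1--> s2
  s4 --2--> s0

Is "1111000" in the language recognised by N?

Start: {s1}
read 1: {s0, s1}
read 1: {s0, s1, s3, s4}
read 1: {s0, s1, s2, s3, s4}
read 1: {s0, s1, s2, s3, s4}
read 0: {s0, s1, s2, s3, s4}
read 0: {s0, s1, s2, s3, s4}
read 0: {s0, s1, s2, s3, s4}
Reachable ∩ accepting = {s1, s2, s4} — nonempty.

accepted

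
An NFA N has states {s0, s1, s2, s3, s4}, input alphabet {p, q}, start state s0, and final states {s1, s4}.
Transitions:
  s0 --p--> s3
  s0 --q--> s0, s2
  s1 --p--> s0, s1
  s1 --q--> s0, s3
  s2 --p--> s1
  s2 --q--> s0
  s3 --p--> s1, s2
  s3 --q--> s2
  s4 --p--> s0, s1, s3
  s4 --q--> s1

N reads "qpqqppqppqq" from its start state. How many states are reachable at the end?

2

Start: {s0}
read q: {s0, s2}
read p: {s1, s3}
read q: {s0, s2, s3}
read q: {s0, s2}
read p: {s1, s3}
read p: {s0, s1, s2}
read q: {s0, s2, s3}
read p: {s1, s2, s3}
read p: {s0, s1, s2}
read q: {s0, s2, s3}
read q: {s0, s2}
Final reachable set {s0, s2} has 2 states.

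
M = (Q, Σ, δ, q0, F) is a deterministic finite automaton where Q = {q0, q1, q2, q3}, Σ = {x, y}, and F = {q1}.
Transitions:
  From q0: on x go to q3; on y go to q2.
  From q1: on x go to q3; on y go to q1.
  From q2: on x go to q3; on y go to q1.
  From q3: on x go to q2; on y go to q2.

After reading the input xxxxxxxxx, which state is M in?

q0 --x--> q3
q3 --x--> q2
q2 --x--> q3
q3 --x--> q2
q2 --x--> q3
q3 --x--> q2
q2 --x--> q3
q3 --x--> q2
q2 --x--> q3

q3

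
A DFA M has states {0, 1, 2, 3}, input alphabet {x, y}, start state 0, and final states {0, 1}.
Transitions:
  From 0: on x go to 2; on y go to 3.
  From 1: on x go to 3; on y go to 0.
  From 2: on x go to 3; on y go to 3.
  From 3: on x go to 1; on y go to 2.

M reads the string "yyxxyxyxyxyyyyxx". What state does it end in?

0 --y--> 3
3 --y--> 2
2 --x--> 3
3 --x--> 1
1 --y--> 0
0 --x--> 2
2 --y--> 3
3 --x--> 1
1 --y--> 0
0 --x--> 2
2 --y--> 3
3 --y--> 2
2 --y--> 3
3 --y--> 2
2 --x--> 3
3 --x--> 1

1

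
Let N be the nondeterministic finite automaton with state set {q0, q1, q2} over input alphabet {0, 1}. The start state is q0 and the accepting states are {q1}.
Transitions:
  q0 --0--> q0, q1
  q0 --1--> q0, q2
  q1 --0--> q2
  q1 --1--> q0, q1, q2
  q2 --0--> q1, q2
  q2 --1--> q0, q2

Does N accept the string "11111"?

Start: {q0}
read 1: {q0, q2}
read 1: {q0, q2}
read 1: {q0, q2}
read 1: {q0, q2}
read 1: {q0, q2}
Reachable ∩ accepting = {} — empty.

rejected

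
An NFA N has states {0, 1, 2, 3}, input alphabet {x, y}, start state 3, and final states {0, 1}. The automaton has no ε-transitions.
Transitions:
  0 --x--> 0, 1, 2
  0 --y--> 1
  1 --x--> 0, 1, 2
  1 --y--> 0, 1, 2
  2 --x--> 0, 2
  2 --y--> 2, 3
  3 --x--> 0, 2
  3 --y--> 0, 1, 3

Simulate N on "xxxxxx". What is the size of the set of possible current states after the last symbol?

Start: {3}
read x: {0, 2}
read x: {0, 1, 2}
read x: {0, 1, 2}
read x: {0, 1, 2}
read x: {0, 1, 2}
read x: {0, 1, 2}
Final reachable set {0, 1, 2} has 3 states.

3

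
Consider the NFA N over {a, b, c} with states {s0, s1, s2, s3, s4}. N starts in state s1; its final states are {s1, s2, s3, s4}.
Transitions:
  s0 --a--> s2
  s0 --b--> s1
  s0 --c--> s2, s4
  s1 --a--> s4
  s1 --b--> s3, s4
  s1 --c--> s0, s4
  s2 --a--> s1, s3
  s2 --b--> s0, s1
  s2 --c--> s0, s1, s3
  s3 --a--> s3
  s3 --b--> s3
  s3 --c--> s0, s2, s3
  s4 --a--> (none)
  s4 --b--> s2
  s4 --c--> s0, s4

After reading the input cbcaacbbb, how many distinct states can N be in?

Start: {s1}
read c: {s0, s4}
read b: {s1, s2}
read c: {s0, s1, s3, s4}
read a: {s2, s3, s4}
read a: {s1, s3}
read c: {s0, s2, s3, s4}
read b: {s0, s1, s2, s3}
read b: {s0, s1, s3, s4}
read b: {s1, s2, s3, s4}
Final reachable set {s1, s2, s3, s4} has 4 states.

4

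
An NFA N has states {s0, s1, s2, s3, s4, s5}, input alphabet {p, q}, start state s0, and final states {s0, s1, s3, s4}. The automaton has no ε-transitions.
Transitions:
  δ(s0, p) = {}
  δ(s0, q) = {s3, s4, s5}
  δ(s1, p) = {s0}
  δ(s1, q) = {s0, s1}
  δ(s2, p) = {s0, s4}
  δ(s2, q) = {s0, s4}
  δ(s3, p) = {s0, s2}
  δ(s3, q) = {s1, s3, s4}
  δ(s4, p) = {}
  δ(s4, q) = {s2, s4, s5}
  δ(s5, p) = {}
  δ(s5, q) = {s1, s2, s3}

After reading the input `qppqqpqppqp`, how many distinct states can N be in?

Start: {s0}
read q: {s3, s4, s5}
read p: {s0, s2}
read p: {s0, s4}
read q: {s2, s3, s4, s5}
read q: {s0, s1, s2, s3, s4, s5}
read p: {s0, s2, s4}
read q: {s0, s2, s3, s4, s5}
read p: {s0, s2, s4}
read p: {s0, s4}
read q: {s2, s3, s4, s5}
read p: {s0, s2, s4}
Final reachable set {s0, s2, s4} has 3 states.

3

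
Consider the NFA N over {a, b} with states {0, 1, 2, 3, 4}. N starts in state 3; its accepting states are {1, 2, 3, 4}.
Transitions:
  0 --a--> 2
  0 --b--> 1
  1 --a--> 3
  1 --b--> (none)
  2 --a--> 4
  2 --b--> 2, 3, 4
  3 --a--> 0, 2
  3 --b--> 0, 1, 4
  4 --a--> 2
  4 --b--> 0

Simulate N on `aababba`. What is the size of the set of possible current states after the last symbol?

4

Start: {3}
read a: {0, 2}
read a: {2, 4}
read b: {0, 2, 3, 4}
read a: {0, 2, 4}
read b: {0, 1, 2, 3, 4}
read b: {0, 1, 2, 3, 4}
read a: {0, 2, 3, 4}
Final reachable set {0, 2, 3, 4} has 4 states.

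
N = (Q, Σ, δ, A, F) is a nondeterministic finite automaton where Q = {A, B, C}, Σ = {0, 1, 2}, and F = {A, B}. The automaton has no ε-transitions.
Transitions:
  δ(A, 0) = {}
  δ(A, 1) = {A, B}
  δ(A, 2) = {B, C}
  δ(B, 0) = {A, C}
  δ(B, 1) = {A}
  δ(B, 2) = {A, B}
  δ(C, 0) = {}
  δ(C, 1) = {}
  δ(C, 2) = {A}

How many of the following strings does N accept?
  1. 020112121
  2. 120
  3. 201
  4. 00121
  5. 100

020112121: rejected
120: accepted
201: accepted
00121: rejected
100: rejected

2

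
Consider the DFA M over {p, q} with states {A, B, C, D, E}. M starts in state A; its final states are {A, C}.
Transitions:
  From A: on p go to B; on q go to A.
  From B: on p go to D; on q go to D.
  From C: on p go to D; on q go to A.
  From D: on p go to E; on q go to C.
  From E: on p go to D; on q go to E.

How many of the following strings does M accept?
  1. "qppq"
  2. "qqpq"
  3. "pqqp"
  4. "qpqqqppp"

"qppq": accepted
"qqpq": rejected
"pqqp": rejected
"qpqqqppp": rejected

1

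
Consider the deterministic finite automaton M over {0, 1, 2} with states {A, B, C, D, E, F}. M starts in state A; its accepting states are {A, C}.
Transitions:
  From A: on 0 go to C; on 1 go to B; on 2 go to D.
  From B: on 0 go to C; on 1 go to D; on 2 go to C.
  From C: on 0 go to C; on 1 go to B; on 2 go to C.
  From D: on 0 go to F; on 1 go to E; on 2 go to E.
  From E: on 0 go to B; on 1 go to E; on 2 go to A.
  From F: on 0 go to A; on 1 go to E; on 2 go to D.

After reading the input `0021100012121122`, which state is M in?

A --0--> C
C --0--> C
C --2--> C
C --1--> B
B --1--> D
D --0--> F
F --0--> A
A --0--> C
C --1--> B
B --2--> C
C --1--> B
B --2--> C
C --1--> B
B --1--> D
D --2--> E
E --2--> A

A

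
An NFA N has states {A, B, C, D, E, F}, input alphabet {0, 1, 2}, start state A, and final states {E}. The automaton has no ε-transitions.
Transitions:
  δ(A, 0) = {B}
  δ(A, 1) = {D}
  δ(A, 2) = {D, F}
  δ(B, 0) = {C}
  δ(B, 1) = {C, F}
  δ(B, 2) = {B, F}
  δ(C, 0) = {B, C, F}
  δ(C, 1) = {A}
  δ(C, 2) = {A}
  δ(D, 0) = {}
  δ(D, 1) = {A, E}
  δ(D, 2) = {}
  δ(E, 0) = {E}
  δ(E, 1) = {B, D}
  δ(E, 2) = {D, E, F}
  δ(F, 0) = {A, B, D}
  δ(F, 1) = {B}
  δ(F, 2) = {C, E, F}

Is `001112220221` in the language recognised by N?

accepted

Start: {A}
read 0: {B}
read 0: {C}
read 1: {A}
read 1: {D}
read 1: {A, E}
read 2: {D, E, F}
read 2: {C, D, E, F}
read 2: {A, C, D, E, F}
read 0: {A, B, C, D, E, F}
read 2: {A, B, C, D, E, F}
read 2: {A, B, C, D, E, F}
read 1: {A, B, C, D, E, F}
Reachable ∩ accepting = {E} — nonempty.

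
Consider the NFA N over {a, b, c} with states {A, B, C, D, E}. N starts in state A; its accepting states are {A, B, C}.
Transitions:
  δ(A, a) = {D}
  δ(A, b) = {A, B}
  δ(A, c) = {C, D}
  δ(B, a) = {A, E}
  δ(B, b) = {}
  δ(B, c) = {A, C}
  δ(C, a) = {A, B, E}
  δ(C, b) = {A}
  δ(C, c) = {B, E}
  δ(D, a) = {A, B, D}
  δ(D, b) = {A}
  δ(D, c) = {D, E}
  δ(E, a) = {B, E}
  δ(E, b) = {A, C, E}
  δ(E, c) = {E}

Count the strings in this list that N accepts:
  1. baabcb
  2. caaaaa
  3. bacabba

3

baabcb: accepted
caaaaa: accepted
bacabba: accepted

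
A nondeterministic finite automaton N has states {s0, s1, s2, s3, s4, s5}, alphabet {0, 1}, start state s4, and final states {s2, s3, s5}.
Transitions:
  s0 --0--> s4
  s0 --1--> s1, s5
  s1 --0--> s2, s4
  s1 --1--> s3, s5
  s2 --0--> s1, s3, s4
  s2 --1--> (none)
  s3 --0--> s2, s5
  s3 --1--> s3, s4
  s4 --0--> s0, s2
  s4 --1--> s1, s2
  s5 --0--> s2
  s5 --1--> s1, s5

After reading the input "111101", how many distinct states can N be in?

Start: {s4}
read 1: {s1, s2}
read 1: {s3, s5}
read 1: {s1, s3, s4, s5}
read 1: {s1, s2, s3, s4, s5}
read 0: {s0, s1, s2, s3, s4, s5}
read 1: {s1, s2, s3, s4, s5}
Final reachable set {s1, s2, s3, s4, s5} has 5 states.

5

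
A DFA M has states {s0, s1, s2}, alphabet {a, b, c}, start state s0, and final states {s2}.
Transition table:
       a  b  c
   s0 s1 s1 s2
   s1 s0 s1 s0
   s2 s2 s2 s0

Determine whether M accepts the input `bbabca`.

s0 --b--> s1
s1 --b--> s1
s1 --a--> s0
s0 --b--> s1
s1 --c--> s0
s0 --a--> s1
End in state s1, which is not an accepting state.

rejected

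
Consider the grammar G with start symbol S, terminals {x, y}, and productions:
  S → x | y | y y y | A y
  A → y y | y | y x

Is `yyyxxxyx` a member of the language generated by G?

no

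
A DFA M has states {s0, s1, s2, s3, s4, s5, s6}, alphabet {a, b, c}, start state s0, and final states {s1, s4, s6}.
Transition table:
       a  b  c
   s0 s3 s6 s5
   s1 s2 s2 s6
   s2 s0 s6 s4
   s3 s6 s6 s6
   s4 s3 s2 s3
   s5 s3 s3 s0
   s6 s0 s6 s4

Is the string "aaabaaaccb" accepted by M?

accepted

s0 --a--> s3
s3 --a--> s6
s6 --a--> s0
s0 --b--> s6
s6 --a--> s0
s0 --a--> s3
s3 --a--> s6
s6 --c--> s4
s4 --c--> s3
s3 --b--> s6
End in state s6, which is an accepting state.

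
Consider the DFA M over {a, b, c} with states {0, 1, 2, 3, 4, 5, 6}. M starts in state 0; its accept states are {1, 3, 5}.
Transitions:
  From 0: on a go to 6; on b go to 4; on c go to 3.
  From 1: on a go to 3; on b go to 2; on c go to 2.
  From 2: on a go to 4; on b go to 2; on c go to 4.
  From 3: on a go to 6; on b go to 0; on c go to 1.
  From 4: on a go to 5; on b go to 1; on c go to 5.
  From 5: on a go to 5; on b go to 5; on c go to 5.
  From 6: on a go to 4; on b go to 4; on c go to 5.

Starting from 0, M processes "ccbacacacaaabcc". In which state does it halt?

5

0 --c--> 3
3 --c--> 1
1 --b--> 2
2 --a--> 4
4 --c--> 5
5 --a--> 5
5 --c--> 5
5 --a--> 5
5 --c--> 5
5 --a--> 5
5 --a--> 5
5 --a--> 5
5 --b--> 5
5 --c--> 5
5 --c--> 5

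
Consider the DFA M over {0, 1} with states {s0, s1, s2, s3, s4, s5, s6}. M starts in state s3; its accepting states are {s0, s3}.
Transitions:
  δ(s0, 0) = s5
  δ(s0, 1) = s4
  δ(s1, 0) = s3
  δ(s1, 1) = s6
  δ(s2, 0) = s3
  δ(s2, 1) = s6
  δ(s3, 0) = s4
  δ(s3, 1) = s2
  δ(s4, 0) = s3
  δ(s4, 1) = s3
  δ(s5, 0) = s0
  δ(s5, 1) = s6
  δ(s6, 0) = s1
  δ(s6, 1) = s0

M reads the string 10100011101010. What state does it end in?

s1

s3 --1--> s2
s2 --0--> s3
s3 --1--> s2
s2 --0--> s3
s3 --0--> s4
s4 --0--> s3
s3 --1--> s2
s2 --1--> s6
s6 --1--> s0
s0 --0--> s5
s5 --1--> s6
s6 --0--> s1
s1 --1--> s6
s6 --0--> s1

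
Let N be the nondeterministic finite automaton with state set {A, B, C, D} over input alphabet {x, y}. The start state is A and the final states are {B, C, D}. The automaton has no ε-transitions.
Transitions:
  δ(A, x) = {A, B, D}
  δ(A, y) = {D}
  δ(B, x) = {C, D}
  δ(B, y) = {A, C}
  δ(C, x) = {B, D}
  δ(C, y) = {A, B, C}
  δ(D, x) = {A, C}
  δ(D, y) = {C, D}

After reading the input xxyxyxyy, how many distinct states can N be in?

4

Start: {A}
read x: {A, B, D}
read x: {A, B, C, D}
read y: {A, B, C, D}
read x: {A, B, C, D}
read y: {A, B, C, D}
read x: {A, B, C, D}
read y: {A, B, C, D}
read y: {A, B, C, D}
Final reachable set {A, B, C, D} has 4 states.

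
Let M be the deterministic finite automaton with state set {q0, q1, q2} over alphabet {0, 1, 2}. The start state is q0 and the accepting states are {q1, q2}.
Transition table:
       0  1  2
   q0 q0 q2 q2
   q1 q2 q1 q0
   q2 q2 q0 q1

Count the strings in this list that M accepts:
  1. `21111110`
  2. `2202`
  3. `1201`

2

`21111110`: accepted
`2202`: accepted
`1201`: rejected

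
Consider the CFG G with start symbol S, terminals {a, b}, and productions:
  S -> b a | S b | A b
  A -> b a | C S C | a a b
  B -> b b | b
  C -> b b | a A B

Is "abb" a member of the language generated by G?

no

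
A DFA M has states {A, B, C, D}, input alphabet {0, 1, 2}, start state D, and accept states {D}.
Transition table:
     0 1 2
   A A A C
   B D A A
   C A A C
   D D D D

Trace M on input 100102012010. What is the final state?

D

D --1--> D
D --0--> D
D --0--> D
D --1--> D
D --0--> D
D --2--> D
D --0--> D
D --1--> D
D --2--> D
D --0--> D
D --1--> D
D --0--> D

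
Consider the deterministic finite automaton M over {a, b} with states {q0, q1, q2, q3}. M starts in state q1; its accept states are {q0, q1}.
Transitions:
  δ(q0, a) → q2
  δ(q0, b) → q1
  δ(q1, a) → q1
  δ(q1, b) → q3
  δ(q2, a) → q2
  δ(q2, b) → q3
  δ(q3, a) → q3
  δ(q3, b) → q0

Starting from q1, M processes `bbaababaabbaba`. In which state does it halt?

q3

q1 --b--> q3
q3 --b--> q0
q0 --a--> q2
q2 --a--> q2
q2 --b--> q3
q3 --a--> q3
q3 --b--> q0
q0 --a--> q2
q2 --a--> q2
q2 --b--> q3
q3 --b--> q0
q0 --a--> q2
q2 --b--> q3
q3 --a--> q3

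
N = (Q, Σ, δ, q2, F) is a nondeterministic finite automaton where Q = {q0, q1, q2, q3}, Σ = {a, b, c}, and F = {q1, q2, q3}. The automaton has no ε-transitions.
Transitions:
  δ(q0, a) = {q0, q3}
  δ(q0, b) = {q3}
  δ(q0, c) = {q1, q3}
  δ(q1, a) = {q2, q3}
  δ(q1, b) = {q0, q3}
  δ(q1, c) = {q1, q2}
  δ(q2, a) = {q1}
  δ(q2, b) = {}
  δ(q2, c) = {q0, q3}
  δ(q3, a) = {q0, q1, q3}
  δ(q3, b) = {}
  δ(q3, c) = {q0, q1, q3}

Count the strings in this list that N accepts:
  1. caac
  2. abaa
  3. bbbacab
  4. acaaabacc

caac: accepted
abaa: accepted
bbbacab: rejected
acaaabacc: accepted

3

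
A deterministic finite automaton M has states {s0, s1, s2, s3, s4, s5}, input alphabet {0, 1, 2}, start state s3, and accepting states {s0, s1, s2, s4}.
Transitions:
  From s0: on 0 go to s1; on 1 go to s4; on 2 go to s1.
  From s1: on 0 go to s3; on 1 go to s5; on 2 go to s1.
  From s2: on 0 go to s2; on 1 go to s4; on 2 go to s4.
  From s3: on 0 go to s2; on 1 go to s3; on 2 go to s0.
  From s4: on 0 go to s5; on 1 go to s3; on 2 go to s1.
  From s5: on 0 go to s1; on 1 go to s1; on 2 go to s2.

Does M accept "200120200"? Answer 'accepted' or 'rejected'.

s3 --2--> s0
s0 --0--> s1
s1 --0--> s3
s3 --1--> s3
s3 --2--> s0
s0 --0--> s1
s1 --2--> s1
s1 --0--> s3
s3 --0--> s2
End in state s2, which is an accepting state.

accepted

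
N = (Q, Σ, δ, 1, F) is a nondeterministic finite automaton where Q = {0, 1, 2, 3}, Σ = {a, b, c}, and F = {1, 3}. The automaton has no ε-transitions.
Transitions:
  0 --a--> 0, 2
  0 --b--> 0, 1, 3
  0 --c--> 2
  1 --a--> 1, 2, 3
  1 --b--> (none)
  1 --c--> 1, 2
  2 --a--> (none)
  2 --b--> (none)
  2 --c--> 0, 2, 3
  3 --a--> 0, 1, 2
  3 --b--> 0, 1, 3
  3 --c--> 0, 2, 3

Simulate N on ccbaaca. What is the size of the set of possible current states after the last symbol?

4

Start: {1}
read c: {1, 2}
read c: {0, 1, 2, 3}
read b: {0, 1, 3}
read a: {0, 1, 2, 3}
read a: {0, 1, 2, 3}
read c: {0, 1, 2, 3}
read a: {0, 1, 2, 3}
Final reachable set {0, 1, 2, 3} has 4 states.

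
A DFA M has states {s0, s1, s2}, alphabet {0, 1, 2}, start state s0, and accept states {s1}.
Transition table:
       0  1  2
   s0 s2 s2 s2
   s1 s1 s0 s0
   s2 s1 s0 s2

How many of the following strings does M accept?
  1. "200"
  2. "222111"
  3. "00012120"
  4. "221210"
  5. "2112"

2

"200": accepted
"222111": rejected
"00012120": accepted
"221210": rejected
"2112": rejected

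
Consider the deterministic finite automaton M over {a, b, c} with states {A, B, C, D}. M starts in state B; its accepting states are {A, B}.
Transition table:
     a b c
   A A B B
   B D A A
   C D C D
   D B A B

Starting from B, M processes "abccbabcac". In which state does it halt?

B

B --a--> D
D --b--> A
A --c--> B
B --c--> A
A --b--> B
B --a--> D
D --b--> A
A --c--> B
B --a--> D
D --c--> B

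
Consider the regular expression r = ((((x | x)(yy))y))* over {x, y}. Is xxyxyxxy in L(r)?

xxyxyxxy cannot be split into zero or more pieces each matching (((x|x)(yy))y).

no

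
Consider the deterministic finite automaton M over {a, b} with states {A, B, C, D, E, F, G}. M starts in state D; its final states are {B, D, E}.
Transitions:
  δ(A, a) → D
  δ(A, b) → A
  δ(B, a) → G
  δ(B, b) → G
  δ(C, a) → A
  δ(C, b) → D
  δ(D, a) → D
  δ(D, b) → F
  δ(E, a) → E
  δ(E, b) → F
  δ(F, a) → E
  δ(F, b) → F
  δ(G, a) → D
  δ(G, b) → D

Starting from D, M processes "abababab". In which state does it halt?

F

D --a--> D
D --b--> F
F --a--> E
E --b--> F
F --a--> E
E --b--> F
F --a--> E
E --b--> F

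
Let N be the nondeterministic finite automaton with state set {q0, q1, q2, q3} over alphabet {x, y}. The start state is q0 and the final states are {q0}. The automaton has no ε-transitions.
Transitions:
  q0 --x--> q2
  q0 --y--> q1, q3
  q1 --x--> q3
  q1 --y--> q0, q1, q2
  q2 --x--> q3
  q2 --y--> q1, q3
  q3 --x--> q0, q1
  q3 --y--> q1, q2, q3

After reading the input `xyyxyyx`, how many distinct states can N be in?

Start: {q0}
read x: {q2}
read y: {q1, q3}
read y: {q0, q1, q2, q3}
read x: {q0, q1, q2, q3}
read y: {q0, q1, q2, q3}
read y: {q0, q1, q2, q3}
read x: {q0, q1, q2, q3}
Final reachable set {q0, q1, q2, q3} has 4 states.

4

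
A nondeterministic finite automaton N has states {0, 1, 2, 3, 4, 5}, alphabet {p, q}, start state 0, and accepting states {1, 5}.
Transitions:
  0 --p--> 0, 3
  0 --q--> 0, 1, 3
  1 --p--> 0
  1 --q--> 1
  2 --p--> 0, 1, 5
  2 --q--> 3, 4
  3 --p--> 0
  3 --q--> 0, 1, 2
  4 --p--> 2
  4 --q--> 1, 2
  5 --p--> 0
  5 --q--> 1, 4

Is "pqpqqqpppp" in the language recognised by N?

rejected

Start: {0}
read p: {0, 3}
read q: {0, 1, 2, 3}
read p: {0, 1, 3, 5}
read q: {0, 1, 2, 3, 4}
read q: {0, 1, 2, 3, 4}
read q: {0, 1, 2, 3, 4}
read p: {0, 1, 2, 3, 5}
read p: {0, 1, 3, 5}
read p: {0, 3}
read p: {0, 3}
Reachable ∩ accepting = {} — empty.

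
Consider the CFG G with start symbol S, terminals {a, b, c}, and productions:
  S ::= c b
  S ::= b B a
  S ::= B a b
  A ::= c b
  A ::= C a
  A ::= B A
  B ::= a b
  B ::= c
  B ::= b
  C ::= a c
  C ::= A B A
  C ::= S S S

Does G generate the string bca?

S ⇒ bBa ⇒ bca

yes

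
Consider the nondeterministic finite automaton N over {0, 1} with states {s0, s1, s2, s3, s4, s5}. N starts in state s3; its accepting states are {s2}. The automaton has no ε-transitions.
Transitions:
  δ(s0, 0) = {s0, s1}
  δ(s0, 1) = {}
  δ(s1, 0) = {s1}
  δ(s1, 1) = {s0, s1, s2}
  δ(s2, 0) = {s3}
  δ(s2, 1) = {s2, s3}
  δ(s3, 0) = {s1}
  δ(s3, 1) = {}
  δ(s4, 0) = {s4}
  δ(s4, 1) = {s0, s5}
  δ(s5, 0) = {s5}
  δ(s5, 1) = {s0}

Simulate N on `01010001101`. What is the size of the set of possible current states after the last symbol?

Start: {s3}
read 0: {s1}
read 1: {s0, s1, s2}
read 0: {s0, s1, s3}
read 1: {s0, s1, s2}
read 0: {s0, s1, s3}
read 0: {s0, s1}
read 0: {s0, s1}
read 1: {s0, s1, s2}
read 1: {s0, s1, s2, s3}
read 0: {s0, s1, s3}
read 1: {s0, s1, s2}
Final reachable set {s0, s1, s2} has 3 states.

3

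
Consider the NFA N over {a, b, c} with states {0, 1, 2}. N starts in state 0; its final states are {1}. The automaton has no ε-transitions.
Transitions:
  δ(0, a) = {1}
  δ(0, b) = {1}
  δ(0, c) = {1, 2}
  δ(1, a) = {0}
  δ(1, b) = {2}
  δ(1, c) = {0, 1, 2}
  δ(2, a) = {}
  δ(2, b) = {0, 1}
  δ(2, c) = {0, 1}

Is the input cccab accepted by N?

accepted

Start: {0}
read c: {1, 2}
read c: {0, 1, 2}
read c: {0, 1, 2}
read a: {0, 1}
read b: {1, 2}
Reachable ∩ accepting = {1} — nonempty.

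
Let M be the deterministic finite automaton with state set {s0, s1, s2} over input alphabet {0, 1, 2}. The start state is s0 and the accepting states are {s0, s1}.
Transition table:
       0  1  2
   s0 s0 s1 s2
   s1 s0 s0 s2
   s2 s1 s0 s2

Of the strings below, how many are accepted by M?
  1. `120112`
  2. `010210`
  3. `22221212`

1

`120112`: rejected
`010210`: accepted
`22221212`: rejected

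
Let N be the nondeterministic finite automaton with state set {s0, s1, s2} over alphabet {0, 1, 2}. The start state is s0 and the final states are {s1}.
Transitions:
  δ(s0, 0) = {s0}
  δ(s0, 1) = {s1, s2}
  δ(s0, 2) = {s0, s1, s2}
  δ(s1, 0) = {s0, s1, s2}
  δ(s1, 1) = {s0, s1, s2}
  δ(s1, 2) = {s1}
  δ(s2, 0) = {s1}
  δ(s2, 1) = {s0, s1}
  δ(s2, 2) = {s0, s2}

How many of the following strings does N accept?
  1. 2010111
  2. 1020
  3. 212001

2010111: accepted
1020: accepted
212001: accepted

3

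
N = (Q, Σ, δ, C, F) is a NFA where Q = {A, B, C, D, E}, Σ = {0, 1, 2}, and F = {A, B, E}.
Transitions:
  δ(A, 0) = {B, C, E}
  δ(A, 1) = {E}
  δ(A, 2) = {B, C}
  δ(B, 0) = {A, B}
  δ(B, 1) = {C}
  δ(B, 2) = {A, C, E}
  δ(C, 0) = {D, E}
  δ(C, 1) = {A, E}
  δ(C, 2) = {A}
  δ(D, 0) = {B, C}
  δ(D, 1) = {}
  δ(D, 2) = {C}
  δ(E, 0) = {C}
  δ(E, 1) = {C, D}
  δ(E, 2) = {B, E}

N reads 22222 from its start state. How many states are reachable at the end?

4

Start: {C}
read 2: {A}
read 2: {B, C}
read 2: {A, C, E}
read 2: {A, B, C, E}
read 2: {A, B, C, E}
Final reachable set {A, B, C, E} has 4 states.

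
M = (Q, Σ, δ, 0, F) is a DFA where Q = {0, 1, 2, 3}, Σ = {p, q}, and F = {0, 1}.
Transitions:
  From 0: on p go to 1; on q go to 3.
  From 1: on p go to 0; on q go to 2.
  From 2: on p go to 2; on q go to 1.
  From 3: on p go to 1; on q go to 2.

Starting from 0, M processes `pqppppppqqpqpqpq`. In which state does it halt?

2

0 --p--> 1
1 --q--> 2
2 --p--> 2
2 --p--> 2
2 --p--> 2
2 --p--> 2
2 --p--> 2
2 --p--> 2
2 --q--> 1
1 --q--> 2
2 --p--> 2
2 --q--> 1
1 --p--> 0
0 --q--> 3
3 --p--> 1
1 --q--> 2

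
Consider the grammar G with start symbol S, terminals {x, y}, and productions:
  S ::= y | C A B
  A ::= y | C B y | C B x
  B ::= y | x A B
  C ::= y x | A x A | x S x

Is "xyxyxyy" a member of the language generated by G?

S ⇒ CAB ⇒ xSxAB ⇒ xyxAB ⇒ xyxyB ⇒ xyxyxAB ⇒ xyxyxyB ⇒ xyxyxyy

yes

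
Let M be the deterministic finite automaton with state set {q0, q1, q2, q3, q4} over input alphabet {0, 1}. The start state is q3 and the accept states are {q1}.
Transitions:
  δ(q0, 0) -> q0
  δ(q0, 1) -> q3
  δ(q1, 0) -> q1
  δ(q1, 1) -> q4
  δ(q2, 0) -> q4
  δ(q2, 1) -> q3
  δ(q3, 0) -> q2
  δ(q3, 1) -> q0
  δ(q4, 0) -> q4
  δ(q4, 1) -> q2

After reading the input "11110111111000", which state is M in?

q3 --1--> q0
q0 --1--> q3
q3 --1--> q0
q0 --1--> q3
q3 --0--> q2
q2 --1--> q3
q3 --1--> q0
q0 --1--> q3
q3 --1--> q0
q0 --1--> q3
q3 --1--> q0
q0 --0--> q0
q0 --0--> q0
q0 --0--> q0

q0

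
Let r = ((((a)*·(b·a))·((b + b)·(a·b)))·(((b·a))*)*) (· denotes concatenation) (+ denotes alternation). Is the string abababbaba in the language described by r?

yes

Split as ababab·baba: (((a)*·(b·a))·((b+b)·(a·b))) matches ababab and (((b·a))*)* matches baba.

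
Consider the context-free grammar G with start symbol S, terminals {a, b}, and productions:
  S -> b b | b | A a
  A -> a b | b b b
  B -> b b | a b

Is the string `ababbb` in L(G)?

no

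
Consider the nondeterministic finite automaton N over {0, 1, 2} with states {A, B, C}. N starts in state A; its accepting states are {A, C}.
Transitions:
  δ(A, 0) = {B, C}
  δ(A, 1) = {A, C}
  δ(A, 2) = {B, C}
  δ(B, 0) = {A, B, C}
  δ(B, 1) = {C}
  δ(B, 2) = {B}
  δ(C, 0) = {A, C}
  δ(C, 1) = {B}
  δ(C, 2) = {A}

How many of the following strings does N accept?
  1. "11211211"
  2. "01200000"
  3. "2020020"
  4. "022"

"11211211": accepted
"01200000": accepted
"2020020": accepted
"022": accepted

4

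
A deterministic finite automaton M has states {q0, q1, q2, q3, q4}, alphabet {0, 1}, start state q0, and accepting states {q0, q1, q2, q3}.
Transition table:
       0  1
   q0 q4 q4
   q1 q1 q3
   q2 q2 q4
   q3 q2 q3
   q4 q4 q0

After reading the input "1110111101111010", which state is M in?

q0 --1--> q4
q4 --1--> q0
q0 --1--> q4
q4 --0--> q4
q4 --1--> q0
q0 --1--> q4
q4 --1--> q0
q0 --1--> q4
q4 --0--> q4
q4 --1--> q0
q0 --1--> q4
q4 --1--> q0
q0 --1--> q4
q4 --0--> q4
q4 --1--> q0
q0 --0--> q4

q4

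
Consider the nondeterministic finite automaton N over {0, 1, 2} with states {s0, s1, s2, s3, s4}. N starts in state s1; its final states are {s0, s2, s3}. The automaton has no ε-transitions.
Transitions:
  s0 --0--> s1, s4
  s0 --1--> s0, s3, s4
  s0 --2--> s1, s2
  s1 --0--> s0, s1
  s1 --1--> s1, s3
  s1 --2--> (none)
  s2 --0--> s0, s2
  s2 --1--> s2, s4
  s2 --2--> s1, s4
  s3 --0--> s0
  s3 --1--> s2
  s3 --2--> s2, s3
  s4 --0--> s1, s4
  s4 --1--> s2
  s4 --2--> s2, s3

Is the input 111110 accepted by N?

Start: {s1}
read 1: {s1, s3}
read 1: {s1, s2, s3}
read 1: {s1, s2, s3, s4}
read 1: {s1, s2, s3, s4}
read 1: {s1, s2, s3, s4}
read 0: {s0, s1, s2, s4}
Reachable ∩ accepting = {s0, s2} — nonempty.

accepted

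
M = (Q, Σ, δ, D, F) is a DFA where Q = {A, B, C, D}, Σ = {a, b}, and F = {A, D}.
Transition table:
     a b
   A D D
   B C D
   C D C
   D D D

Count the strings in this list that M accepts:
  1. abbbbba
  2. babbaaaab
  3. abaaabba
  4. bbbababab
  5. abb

abbbbba: accepted
babbaaaab: accepted
abaaabba: accepted
bbbababab: accepted
abb: accepted

5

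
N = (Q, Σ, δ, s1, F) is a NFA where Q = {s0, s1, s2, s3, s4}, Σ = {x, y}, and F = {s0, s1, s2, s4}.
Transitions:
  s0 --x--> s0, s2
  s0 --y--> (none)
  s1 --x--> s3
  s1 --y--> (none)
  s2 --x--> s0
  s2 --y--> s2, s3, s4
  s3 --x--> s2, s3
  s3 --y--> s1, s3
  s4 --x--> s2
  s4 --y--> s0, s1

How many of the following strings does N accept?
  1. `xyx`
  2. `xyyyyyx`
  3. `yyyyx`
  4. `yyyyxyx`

`xyx`: accepted
`xyyyyyx`: accepted
`yyyyx`: rejected
`yyyyxyx`: rejected

2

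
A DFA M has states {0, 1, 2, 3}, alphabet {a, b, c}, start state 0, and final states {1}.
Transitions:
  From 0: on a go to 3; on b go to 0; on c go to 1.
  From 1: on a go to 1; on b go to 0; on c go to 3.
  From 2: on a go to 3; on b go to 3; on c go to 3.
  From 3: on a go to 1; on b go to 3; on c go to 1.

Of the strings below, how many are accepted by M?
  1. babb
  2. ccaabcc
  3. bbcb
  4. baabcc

babb: rejected
ccaabcc: rejected
bbcb: rejected
baabcc: rejected

0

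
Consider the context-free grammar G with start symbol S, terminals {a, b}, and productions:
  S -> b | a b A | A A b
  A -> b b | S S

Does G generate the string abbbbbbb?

yes

S ⇒ abA ⇒ abSS ⇒ abAAbS ⇒ abbbAbS ⇒ abbbbbbS ⇒ abbbbbbb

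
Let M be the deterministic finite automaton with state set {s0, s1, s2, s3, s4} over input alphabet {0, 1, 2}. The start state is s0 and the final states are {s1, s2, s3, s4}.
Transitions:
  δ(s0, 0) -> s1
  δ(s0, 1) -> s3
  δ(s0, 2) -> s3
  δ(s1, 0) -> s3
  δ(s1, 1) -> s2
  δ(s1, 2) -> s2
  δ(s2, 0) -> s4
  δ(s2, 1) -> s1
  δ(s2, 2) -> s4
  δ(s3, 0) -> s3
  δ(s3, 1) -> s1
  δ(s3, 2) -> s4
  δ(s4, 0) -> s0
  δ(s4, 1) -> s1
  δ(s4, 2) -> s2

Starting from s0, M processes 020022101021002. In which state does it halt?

s4

s0 --0--> s1
s1 --2--> s2
s2 --0--> s4
s4 --0--> s0
s0 --2--> s3
s3 --2--> s4
s4 --1--> s1
s1 --0--> s3
s3 --1--> s1
s1 --0--> s3
s3 --2--> s4
s4 --1--> s1
s1 --0--> s3
s3 --0--> s3
s3 --2--> s4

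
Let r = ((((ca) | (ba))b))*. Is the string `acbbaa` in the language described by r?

no

acbbaa cannot be split into zero or more pieces each matching (((ca)|(ba))b).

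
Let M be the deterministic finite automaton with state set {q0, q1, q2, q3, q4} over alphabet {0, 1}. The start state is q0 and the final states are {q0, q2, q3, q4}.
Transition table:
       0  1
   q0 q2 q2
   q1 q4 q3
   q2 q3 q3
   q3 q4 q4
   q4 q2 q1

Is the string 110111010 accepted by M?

accepted

q0 --1--> q2
q2 --1--> q3
q3 --0--> q4
q4 --1--> q1
q1 --1--> q3
q3 --1--> q4
q4 --0--> q2
q2 --1--> q3
q3 --0--> q4
End in state q4, which is an accepting state.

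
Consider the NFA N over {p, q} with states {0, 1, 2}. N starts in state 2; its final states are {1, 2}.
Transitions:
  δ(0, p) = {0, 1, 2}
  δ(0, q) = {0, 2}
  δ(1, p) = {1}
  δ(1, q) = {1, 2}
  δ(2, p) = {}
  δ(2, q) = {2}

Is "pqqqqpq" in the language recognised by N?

rejected

Start: {2}
read p: {}
The reachable set is empty and stays empty for the remaining 6 symbols.
Reachable ∩ accepting = {} — empty.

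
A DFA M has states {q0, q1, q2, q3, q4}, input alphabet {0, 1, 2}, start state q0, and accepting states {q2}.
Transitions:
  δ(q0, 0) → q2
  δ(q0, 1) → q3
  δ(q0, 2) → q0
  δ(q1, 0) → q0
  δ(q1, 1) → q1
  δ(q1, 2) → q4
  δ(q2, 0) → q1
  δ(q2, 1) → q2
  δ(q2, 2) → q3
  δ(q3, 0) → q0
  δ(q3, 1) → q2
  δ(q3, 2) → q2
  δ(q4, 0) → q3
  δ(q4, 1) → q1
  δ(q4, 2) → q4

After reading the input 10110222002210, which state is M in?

q0

q0 --1--> q3
q3 --0--> q0
q0 --1--> q3
q3 --1--> q2
q2 --0--> q1
q1 --2--> q4
q4 --2--> q4
q4 --2--> q4
q4 --0--> q3
q3 --0--> q0
q0 --2--> q0
q0 --2--> q0
q0 --1--> q3
q3 --0--> q0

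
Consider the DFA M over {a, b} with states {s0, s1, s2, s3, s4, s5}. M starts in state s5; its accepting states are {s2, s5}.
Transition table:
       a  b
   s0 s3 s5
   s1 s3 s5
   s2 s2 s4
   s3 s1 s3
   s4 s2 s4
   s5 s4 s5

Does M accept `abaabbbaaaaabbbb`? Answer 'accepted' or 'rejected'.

s5 --a--> s4
s4 --b--> s4
s4 --a--> s2
s2 --a--> s2
s2 --b--> s4
s4 --b--> s4
s4 --b--> s4
s4 --a--> s2
s2 --a--> s2
s2 --a--> s2
s2 --a--> s2
s2 --a--> s2
s2 --b--> s4
s4 --b--> s4
s4 --b--> s4
s4 --b--> s4
End in state s4, which is not an accepting state.

rejected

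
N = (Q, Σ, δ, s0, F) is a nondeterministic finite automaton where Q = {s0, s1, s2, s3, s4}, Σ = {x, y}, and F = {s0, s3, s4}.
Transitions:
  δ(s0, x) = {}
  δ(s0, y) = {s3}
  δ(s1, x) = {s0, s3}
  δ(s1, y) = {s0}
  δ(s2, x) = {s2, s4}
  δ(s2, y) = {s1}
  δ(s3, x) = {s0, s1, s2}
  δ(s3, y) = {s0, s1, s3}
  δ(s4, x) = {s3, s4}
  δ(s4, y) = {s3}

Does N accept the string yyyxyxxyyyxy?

accepted

Start: {s0}
read y: {s3}
read y: {s0, s1, s3}
read y: {s0, s1, s3}
read x: {s0, s1, s2, s3}
read y: {s0, s1, s3}
read x: {s0, s1, s2, s3}
read x: {s0, s1, s2, s3, s4}
read y: {s0, s1, s3}
read y: {s0, s1, s3}
read y: {s0, s1, s3}
read x: {s0, s1, s2, s3}
read y: {s0, s1, s3}
Reachable ∩ accepting = {s0, s3} — nonempty.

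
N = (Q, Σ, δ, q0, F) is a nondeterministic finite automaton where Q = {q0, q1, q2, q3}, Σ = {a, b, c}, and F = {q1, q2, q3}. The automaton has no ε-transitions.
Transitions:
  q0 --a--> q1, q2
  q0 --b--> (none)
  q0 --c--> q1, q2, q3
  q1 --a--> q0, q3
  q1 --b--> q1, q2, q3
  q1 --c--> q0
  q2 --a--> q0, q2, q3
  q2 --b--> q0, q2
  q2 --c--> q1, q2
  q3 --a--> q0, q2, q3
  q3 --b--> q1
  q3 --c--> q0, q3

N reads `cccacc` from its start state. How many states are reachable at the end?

Start: {q0}
read c: {q1, q2, q3}
read c: {q0, q1, q2, q3}
read c: {q0, q1, q2, q3}
read a: {q0, q1, q2, q3}
read c: {q0, q1, q2, q3}
read c: {q0, q1, q2, q3}
Final reachable set {q0, q1, q2, q3} has 4 states.

4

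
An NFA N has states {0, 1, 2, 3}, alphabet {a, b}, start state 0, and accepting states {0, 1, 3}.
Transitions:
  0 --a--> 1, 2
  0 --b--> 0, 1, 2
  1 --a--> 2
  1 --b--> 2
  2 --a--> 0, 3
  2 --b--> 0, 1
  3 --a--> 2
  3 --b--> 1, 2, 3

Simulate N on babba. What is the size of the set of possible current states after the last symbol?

4

Start: {0}
read b: {0, 1, 2}
read a: {0, 1, 2, 3}
read b: {0, 1, 2, 3}
read b: {0, 1, 2, 3}
read a: {0, 1, 2, 3}
Final reachable set {0, 1, 2, 3} has 4 states.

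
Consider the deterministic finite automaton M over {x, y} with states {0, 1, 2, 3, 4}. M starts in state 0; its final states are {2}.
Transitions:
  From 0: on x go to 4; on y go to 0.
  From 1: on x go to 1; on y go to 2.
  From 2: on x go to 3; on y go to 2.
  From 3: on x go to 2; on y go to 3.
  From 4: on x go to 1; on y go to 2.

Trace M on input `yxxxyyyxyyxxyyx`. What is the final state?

2

0 --y--> 0
0 --x--> 4
4 --x--> 1
1 --x--> 1
1 --y--> 2
2 --y--> 2
2 --y--> 2
2 --x--> 3
3 --y--> 3
3 --y--> 3
3 --x--> 2
2 --x--> 3
3 --y--> 3
3 --y--> 3
3 --x--> 2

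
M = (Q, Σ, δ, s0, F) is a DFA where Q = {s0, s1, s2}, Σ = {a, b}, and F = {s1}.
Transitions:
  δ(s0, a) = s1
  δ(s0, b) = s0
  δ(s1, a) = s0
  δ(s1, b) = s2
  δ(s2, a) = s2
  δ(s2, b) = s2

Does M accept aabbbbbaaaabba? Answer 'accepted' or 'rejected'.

s0 --a--> s1
s1 --a--> s0
s0 --b--> s0
s0 --b--> s0
s0 --b--> s0
s0 --b--> s0
s0 --b--> s0
s0 --a--> s1
s1 --a--> s0
s0 --a--> s1
s1 --a--> s0
s0 --b--> s0
s0 --b--> s0
s0 --a--> s1
End in state s1, which is an accepting state.

accepted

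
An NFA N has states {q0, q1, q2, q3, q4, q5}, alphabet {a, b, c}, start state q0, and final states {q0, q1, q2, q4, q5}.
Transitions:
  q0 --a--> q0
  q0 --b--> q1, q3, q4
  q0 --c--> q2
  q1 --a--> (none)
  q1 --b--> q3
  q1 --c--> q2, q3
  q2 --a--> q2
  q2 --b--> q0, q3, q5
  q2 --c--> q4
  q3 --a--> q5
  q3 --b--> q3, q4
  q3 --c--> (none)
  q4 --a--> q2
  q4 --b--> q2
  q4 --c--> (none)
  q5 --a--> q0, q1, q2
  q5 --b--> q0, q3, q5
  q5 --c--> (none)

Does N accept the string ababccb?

accepted

Start: {q0}
read a: {q0}
read b: {q1, q3, q4}
read a: {q2, q5}
read b: {q0, q3, q5}
read c: {q2}
read c: {q4}
read b: {q2}
Reachable ∩ accepting = {q2} — nonempty.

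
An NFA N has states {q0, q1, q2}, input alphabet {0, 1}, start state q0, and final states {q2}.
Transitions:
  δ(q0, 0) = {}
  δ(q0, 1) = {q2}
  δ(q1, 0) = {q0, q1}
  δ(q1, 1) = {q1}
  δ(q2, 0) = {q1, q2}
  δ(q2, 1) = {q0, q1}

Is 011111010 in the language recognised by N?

rejected

Start: {q0}
read 0: {}
The reachable set is empty and stays empty for the remaining 8 symbols.
Reachable ∩ accepting = {} — empty.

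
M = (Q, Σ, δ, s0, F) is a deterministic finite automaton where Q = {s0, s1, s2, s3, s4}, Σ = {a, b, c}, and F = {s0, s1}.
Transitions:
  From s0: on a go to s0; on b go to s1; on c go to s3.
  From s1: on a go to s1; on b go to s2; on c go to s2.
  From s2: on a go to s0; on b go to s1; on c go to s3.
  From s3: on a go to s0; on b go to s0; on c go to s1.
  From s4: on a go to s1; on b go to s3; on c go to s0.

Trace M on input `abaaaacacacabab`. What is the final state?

s2

s0 --a--> s0
s0 --b--> s1
s1 --a--> s1
s1 --a--> s1
s1 --a--> s1
s1 --a--> s1
s1 --c--> s2
s2 --a--> s0
s0 --c--> s3
s3 --a--> s0
s0 --c--> s3
s3 --a--> s0
s0 --b--> s1
s1 --a--> s1
s1 --b--> s2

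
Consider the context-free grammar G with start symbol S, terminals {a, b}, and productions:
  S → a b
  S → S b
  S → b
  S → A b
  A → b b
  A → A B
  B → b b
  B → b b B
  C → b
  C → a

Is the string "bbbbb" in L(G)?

S ⇒ Ab ⇒ ABb ⇒ bbBb ⇒ bbbbb

yes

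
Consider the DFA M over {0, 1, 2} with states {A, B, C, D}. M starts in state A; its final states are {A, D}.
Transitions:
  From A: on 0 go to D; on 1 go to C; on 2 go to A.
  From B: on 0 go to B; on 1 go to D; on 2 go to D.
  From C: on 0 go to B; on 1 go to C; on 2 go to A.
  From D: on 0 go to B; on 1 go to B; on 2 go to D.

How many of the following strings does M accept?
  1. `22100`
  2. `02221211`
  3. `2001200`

`22100`: rejected
`02221211`: accepted
`2001200`: rejected

1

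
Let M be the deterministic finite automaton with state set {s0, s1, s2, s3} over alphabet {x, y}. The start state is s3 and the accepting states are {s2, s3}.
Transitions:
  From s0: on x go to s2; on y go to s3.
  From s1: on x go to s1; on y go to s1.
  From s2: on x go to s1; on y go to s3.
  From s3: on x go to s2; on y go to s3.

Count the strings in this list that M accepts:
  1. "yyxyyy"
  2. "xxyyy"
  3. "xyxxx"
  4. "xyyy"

"yyxyyy": accepted
"xxyyy": rejected
"xyxxx": rejected
"xyyy": accepted

2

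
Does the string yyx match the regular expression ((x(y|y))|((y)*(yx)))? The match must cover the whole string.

The right alternative ((y)*(yx)) matches yyx.

yes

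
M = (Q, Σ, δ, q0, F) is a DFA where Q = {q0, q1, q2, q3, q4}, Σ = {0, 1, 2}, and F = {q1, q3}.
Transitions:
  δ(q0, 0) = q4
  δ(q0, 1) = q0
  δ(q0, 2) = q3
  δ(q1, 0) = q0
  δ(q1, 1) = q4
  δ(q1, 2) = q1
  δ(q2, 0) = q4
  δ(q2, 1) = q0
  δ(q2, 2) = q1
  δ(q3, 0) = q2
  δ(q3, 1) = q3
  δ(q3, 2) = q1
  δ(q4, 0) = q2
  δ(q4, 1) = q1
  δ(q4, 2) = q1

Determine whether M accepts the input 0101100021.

q0 --0--> q4
q4 --1--> q1
q1 --0--> q0
q0 --1--> q0
q0 --1--> q0
q0 --0--> q4
q4 --0--> q2
q2 --0--> q4
q4 --2--> q1
q1 --1--> q4
End in state q4, which is not an accepting state.

rejected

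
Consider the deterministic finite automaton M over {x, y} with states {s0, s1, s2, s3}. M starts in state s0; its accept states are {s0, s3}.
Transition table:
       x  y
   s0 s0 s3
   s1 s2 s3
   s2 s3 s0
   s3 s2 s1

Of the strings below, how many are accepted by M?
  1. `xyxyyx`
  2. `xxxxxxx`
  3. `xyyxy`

`xyxyyx`: rejected
`xxxxxxx`: accepted
`xyyxy`: accepted

2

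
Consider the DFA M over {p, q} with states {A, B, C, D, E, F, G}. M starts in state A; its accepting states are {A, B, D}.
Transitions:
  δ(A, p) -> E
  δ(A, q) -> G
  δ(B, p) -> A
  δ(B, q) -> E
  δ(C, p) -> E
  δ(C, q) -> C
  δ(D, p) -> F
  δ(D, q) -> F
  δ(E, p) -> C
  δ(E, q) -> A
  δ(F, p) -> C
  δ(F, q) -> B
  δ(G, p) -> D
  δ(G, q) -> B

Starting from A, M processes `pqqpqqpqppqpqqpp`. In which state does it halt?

A --p--> E
E --q--> A
A --q--> G
G --p--> D
D --q--> F
F --q--> B
B --p--> A
A --q--> G
G --p--> D
D --p--> F
F --q--> B
B --p--> A
A --q--> G
G --q--> B
B --p--> A
A --p--> E

E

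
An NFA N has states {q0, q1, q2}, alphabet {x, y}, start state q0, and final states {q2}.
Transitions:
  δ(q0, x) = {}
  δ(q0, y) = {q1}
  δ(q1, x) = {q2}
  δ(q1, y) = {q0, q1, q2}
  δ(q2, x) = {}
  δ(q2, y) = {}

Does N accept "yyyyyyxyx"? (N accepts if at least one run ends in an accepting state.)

Start: {q0}
read y: {q1}
read y: {q0, q1, q2}
read y: {q0, q1, q2}
read y: {q0, q1, q2}
read y: {q0, q1, q2}
read y: {q0, q1, q2}
read x: {q2}
read y: {}
The reachable set is empty and stays empty for the remaining 1 symbol.
Reachable ∩ accepting = {} — empty.

rejected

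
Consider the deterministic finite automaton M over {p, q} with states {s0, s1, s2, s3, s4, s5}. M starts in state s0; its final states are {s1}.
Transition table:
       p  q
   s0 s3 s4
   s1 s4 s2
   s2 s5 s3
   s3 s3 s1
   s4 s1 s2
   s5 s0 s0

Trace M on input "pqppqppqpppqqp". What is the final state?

s3

s0 --p--> s3
s3 --q--> s1
s1 --p--> s4
s4 --p--> s1
s1 --q--> s2
s2 --p--> s5
s5 --p--> s0
s0 --q--> s4
s4 --p--> s1
s1 --p--> s4
s4 --p--> s1
s1 --q--> s2
s2 --q--> s3
s3 --p--> s3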